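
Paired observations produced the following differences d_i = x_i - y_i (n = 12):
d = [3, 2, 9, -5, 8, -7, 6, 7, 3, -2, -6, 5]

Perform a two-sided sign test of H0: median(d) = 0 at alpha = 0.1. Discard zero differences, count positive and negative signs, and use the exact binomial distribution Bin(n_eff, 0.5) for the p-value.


Step 1: Discard zero differences. Original n = 12; n_eff = number of nonzero differences = 12.
Nonzero differences (with sign): +3, +2, +9, -5, +8, -7, +6, +7, +3, -2, -6, +5
Step 2: Count signs: positive = 8, negative = 4.
Step 3: Under H0: P(positive) = 0.5, so the number of positives S ~ Bin(12, 0.5).
Step 4: Two-sided exact p-value = sum of Bin(12,0.5) probabilities at or below the observed probability = 0.387695.
Step 5: alpha = 0.1. fail to reject H0.

n_eff = 12, pos = 8, neg = 4, p = 0.387695, fail to reject H0.


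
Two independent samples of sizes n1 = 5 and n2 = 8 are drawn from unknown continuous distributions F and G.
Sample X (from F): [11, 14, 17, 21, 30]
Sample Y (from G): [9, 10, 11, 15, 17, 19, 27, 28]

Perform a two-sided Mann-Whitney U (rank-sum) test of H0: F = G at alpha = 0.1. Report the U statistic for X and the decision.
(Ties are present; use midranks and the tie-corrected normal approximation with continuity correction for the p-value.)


Step 1: Combine and sort all 13 observations; assign midranks.
sorted (value, group): (9,Y), (10,Y), (11,X), (11,Y), (14,X), (15,Y), (17,X), (17,Y), (19,Y), (21,X), (27,Y), (28,Y), (30,X)
ranks: 9->1, 10->2, 11->3.5, 11->3.5, 14->5, 15->6, 17->7.5, 17->7.5, 19->9, 21->10, 27->11, 28->12, 30->13
Step 2: Rank sum for X: R1 = 3.5 + 5 + 7.5 + 10 + 13 = 39.
Step 3: U_X = R1 - n1(n1+1)/2 = 39 - 5*6/2 = 39 - 15 = 24.
       U_Y = n1*n2 - U_X = 40 - 24 = 16.
Step 4: Ties are present, so use the tie-corrected normal approximation (with continuity correction) for the p-value.
Step 5: p-value = 0.607419; compare to alpha = 0.1. fail to reject H0.

U_X = 24, p = 0.607419, fail to reject H0 at alpha = 0.1.


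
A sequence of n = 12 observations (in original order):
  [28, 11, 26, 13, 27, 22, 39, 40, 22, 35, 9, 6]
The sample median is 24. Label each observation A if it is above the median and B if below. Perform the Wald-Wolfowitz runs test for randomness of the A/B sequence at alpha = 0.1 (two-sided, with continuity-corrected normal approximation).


Step 1: Compute median = 24; label A = above, B = below.
Labels in order: ABABABAABABB  (n_A = 6, n_B = 6)
Step 2: Count runs R = 10.
Step 3: Under H0 (random ordering), E[R] = 2*n_A*n_B/(n_A+n_B) + 1 = 2*6*6/12 + 1 = 7.0000.
        Var[R] = 2*n_A*n_B*(2*n_A*n_B - n_A - n_B) / ((n_A+n_B)^2 * (n_A+n_B-1)) = 4320/1584 = 2.7273.
        SD[R] = 1.6514.
Step 4: Continuity-corrected z = (R - 0.5 - E[R]) / SD[R] = (10 - 0.5 - 7.0000) / 1.6514 = 1.5138.
Step 5: Two-sided p-value via normal approximation = 2*(1 - Phi(|z|)) = 0.130070.
Step 6: alpha = 0.1. fail to reject H0.

R = 10, z = 1.5138, p = 0.130070, fail to reject H0.


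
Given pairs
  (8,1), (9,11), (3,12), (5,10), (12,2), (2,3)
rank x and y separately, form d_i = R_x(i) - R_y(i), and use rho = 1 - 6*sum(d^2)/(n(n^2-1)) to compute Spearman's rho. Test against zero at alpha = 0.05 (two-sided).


Step 1: Rank x and y separately (midranks; no ties here).
rank(x): 8->4, 9->5, 3->2, 5->3, 12->6, 2->1
rank(y): 1->1, 11->5, 12->6, 10->4, 2->2, 3->3
Step 2: d_i = R_x(i) - R_y(i); compute d_i^2.
  (4-1)^2=9, (5-5)^2=0, (2-6)^2=16, (3-4)^2=1, (6-2)^2=16, (1-3)^2=4
sum(d^2) = 46.
Step 3: rho = 1 - 6*46 / (6*(6^2 - 1)) = 1 - 276/210 = -0.314286.
Step 4: Under H0, t = rho * sqrt((n-2)/(1-rho^2)) = -0.6621 ~ t(4).
Step 5: Two-sided p-value from the t-distribution with 4 df = 0.544093.
Step 6: alpha = 0.05. fail to reject H0.

rho = -0.3143, p = 0.544093, fail to reject H0 at alpha = 0.05.


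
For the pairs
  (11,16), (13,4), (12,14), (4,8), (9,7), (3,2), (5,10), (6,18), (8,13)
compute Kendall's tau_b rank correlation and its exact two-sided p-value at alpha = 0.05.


Step 1: Enumerate the 36 unordered pairs (i,j) with i<j and classify each by sign(x_j-x_i) * sign(y_j-y_i).
  (1,2):dx=+2,dy=-12->D; (1,3):dx=+1,dy=-2->D; (1,4):dx=-7,dy=-8->C; (1,5):dx=-2,dy=-9->C
  (1,6):dx=-8,dy=-14->C; (1,7):dx=-6,dy=-6->C; (1,8):dx=-5,dy=+2->D; (1,9):dx=-3,dy=-3->C
  (2,3):dx=-1,dy=+10->D; (2,4):dx=-9,dy=+4->D; (2,5):dx=-4,dy=+3->D; (2,6):dx=-10,dy=-2->C
  (2,7):dx=-8,dy=+6->D; (2,8):dx=-7,dy=+14->D; (2,9):dx=-5,dy=+9->D; (3,4):dx=-8,dy=-6->C
  (3,5):dx=-3,dy=-7->C; (3,6):dx=-9,dy=-12->C; (3,7):dx=-7,dy=-4->C; (3,8):dx=-6,dy=+4->D
  (3,9):dx=-4,dy=-1->C; (4,5):dx=+5,dy=-1->D; (4,6):dx=-1,dy=-6->C; (4,7):dx=+1,dy=+2->C
  (4,8):dx=+2,dy=+10->C; (4,9):dx=+4,dy=+5->C; (5,6):dx=-6,dy=-5->C; (5,7):dx=-4,dy=+3->D
  (5,8):dx=-3,dy=+11->D; (5,9):dx=-1,dy=+6->D; (6,7):dx=+2,dy=+8->C; (6,8):dx=+3,dy=+16->C
  (6,9):dx=+5,dy=+11->C; (7,8):dx=+1,dy=+8->C; (7,9):dx=+3,dy=+3->C; (8,9):dx=+2,dy=-5->D
Step 2: C = 21, D = 15, total pairs = 36.
Step 3: tau = (C - D)/(n(n-1)/2) = (21 - 15)/36 = 0.166667.
Step 4: Exact two-sided p-value (enumerate n! = 362880 permutations of y under H0): p = 0.612202.
Step 5: alpha = 0.05. fail to reject H0.

tau_b = 0.1667 (C=21, D=15), p = 0.612202, fail to reject H0.


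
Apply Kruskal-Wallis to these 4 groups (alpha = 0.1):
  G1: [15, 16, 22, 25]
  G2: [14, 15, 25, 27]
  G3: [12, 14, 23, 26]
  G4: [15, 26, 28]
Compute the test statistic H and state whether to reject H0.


Step 1: Combine all N = 15 observations and assign midranks.
sorted (value, group, rank): (12,G3,1), (14,G2,2.5), (14,G3,2.5), (15,G1,5), (15,G2,5), (15,G4,5), (16,G1,7), (22,G1,8), (23,G3,9), (25,G1,10.5), (25,G2,10.5), (26,G3,12.5), (26,G4,12.5), (27,G2,14), (28,G4,15)
Step 2: Sum ranks within each group.
R_1 = 30.5 (n_1 = 4)
R_2 = 32 (n_2 = 4)
R_3 = 25 (n_3 = 4)
R_4 = 32.5 (n_4 = 3)
Step 3: H = 12/(N(N+1)) * sum(R_i^2/n_i) - 3(N+1)
     = 12/(15*16) * (30.5^2/4 + 32^2/4 + 25^2/4 + 32.5^2/3) - 3*16
     = 0.050000 * 996.896 - 48
     = 1.844792.
Step 4: Ties present; correction factor C = 1 - 42/(15^3 - 15) = 0.987500. Corrected H = 1.844792 / 0.987500 = 1.868143.
Step 5: Under H0, H ~ chi^2(3); p-value = 0.600220.
Step 6: alpha = 0.1. fail to reject H0.

H = 1.8681, df = 3, p = 0.600220, fail to reject H0.


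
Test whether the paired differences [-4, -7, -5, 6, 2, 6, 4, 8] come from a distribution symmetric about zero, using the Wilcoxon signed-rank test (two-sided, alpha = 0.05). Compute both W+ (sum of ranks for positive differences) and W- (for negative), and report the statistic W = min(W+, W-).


Step 1: Drop any zero differences (none here) and take |d_i|.
|d| = [4, 7, 5, 6, 2, 6, 4, 8]
Step 2: Midrank |d_i| (ties get averaged ranks).
ranks: |4|->2.5, |7|->7, |5|->4, |6|->5.5, |2|->1, |6|->5.5, |4|->2.5, |8|->8
Step 3: Attach original signs; sum ranks with positive sign and with negative sign.
W+ = 5.5 + 1 + 5.5 + 2.5 + 8 = 22.5
W- = 2.5 + 7 + 4 = 13.5
(Check: W+ + W- = 36 should equal n(n+1)/2 = 36.)
Step 4: Test statistic W = min(W+, W-) = 13.5.
Step 5: Ties in |d|, so use the tie-corrected normal approximation.
        E[W] = n(n+1)/4 = 8*9/4 = 18.
        Tie groups: |d|=4 (t=2), |d|=6 (t=2); sum(t^3 - t) = 12.
        Var[W] = n(n+1)(2n+1)/24 - sum(t^3-t)/48 = 1224/24 - 12/48 = 50.75.
        z = (W - E[W]) / sqrt(Var[W]) = (13.5 - 18) / 7.1239 = -0.6317.
        Two-sided p = 2*Phi(z) = 0.527599.
Step 6: alpha = 0.05. fail to reject H0.

W+ = 22.5, W- = 13.5, W = min = 13.5, p = 0.527599, fail to reject H0.


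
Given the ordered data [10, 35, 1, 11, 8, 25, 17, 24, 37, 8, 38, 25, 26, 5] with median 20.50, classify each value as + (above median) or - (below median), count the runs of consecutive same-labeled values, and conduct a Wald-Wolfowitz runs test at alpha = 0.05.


Step 1: Compute median = 20.50; label A = above, B = below.
Labels in order: BABBBABAABAAAB  (n_A = 7, n_B = 7)
Step 2: Count runs R = 9.
Step 3: Under H0 (random ordering), E[R] = 2*n_A*n_B/(n_A+n_B) + 1 = 2*7*7/14 + 1 = 8.0000.
        Var[R] = 2*n_A*n_B*(2*n_A*n_B - n_A - n_B) / ((n_A+n_B)^2 * (n_A+n_B-1)) = 8232/2548 = 3.2308.
        SD[R] = 1.7974.
Step 4: Continuity-corrected z = (R - 0.5 - E[R]) / SD[R] = (9 - 0.5 - 8.0000) / 1.7974 = 0.2782.
Step 5: Two-sided p-value via normal approximation = 2*(1 - Phi(|z|)) = 0.780879.
Step 6: alpha = 0.05. fail to reject H0.

R = 9, z = 0.2782, p = 0.780879, fail to reject H0.


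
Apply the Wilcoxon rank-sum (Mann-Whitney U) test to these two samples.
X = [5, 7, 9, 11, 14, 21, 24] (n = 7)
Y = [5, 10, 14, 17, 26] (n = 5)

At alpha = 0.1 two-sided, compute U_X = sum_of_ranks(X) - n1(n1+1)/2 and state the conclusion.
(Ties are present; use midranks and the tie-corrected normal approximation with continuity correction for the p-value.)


Step 1: Combine and sort all 12 observations; assign midranks.
sorted (value, group): (5,X), (5,Y), (7,X), (9,X), (10,Y), (11,X), (14,X), (14,Y), (17,Y), (21,X), (24,X), (26,Y)
ranks: 5->1.5, 5->1.5, 7->3, 9->4, 10->5, 11->6, 14->7.5, 14->7.5, 17->9, 21->10, 24->11, 26->12
Step 2: Rank sum for X: R1 = 1.5 + 3 + 4 + 6 + 7.5 + 10 + 11 = 43.
Step 3: U_X = R1 - n1(n1+1)/2 = 43 - 7*8/2 = 43 - 28 = 15.
       U_Y = n1*n2 - U_X = 35 - 15 = 20.
Step 4: Ties are present, so use the tie-corrected normal approximation (with continuity correction) for the p-value.
Step 5: p-value = 0.744469; compare to alpha = 0.1. fail to reject H0.

U_X = 15, p = 0.744469, fail to reject H0 at alpha = 0.1.


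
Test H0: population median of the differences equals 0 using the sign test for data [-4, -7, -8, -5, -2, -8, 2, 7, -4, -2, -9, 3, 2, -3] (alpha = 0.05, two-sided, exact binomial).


Step 1: Discard zero differences. Original n = 14; n_eff = number of nonzero differences = 14.
Nonzero differences (with sign): -4, -7, -8, -5, -2, -8, +2, +7, -4, -2, -9, +3, +2, -3
Step 2: Count signs: positive = 4, negative = 10.
Step 3: Under H0: P(positive) = 0.5, so the number of positives S ~ Bin(14, 0.5).
Step 4: Two-sided exact p-value = sum of Bin(14,0.5) probabilities at or below the observed probability = 0.179565.
Step 5: alpha = 0.05. fail to reject H0.

n_eff = 14, pos = 4, neg = 10, p = 0.179565, fail to reject H0.


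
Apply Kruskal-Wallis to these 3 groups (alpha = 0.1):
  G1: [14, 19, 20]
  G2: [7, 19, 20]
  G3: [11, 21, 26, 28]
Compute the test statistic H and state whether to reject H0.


Step 1: Combine all N = 10 observations and assign midranks.
sorted (value, group, rank): (7,G2,1), (11,G3,2), (14,G1,3), (19,G1,4.5), (19,G2,4.5), (20,G1,6.5), (20,G2,6.5), (21,G3,8), (26,G3,9), (28,G3,10)
Step 2: Sum ranks within each group.
R_1 = 14 (n_1 = 3)
R_2 = 12 (n_2 = 3)
R_3 = 29 (n_3 = 4)
Step 3: H = 12/(N(N+1)) * sum(R_i^2/n_i) - 3(N+1)
     = 12/(10*11) * (14^2/3 + 12^2/3 + 29^2/4) - 3*11
     = 0.109091 * 323.583 - 33
     = 2.300000.
Step 4: Ties present; correction factor C = 1 - 12/(10^3 - 10) = 0.987879. Corrected H = 2.300000 / 0.987879 = 2.328221.
Step 5: Under H0, H ~ chi^2(2); p-value = 0.312200.
Step 6: alpha = 0.1. fail to reject H0.

H = 2.3282, df = 2, p = 0.312200, fail to reject H0.


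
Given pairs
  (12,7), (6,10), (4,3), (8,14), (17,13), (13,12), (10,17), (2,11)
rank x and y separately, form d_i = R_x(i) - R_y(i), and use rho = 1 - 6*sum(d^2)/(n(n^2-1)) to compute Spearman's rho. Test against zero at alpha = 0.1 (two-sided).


Step 1: Rank x and y separately (midranks; no ties here).
rank(x): 12->6, 6->3, 4->2, 8->4, 17->8, 13->7, 10->5, 2->1
rank(y): 7->2, 10->3, 3->1, 14->7, 13->6, 12->5, 17->8, 11->4
Step 2: d_i = R_x(i) - R_y(i); compute d_i^2.
  (6-2)^2=16, (3-3)^2=0, (2-1)^2=1, (4-7)^2=9, (8-6)^2=4, (7-5)^2=4, (5-8)^2=9, (1-4)^2=9
sum(d^2) = 52.
Step 3: rho = 1 - 6*52 / (8*(8^2 - 1)) = 1 - 312/504 = 0.380952.
Step 4: Under H0, t = rho * sqrt((n-2)/(1-rho^2)) = 1.0092 ~ t(6).
Step 5: Two-sided p-value from the t-distribution with 6 df = 0.351813.
Step 6: alpha = 0.1. fail to reject H0.

rho = 0.3810, p = 0.351813, fail to reject H0 at alpha = 0.1.


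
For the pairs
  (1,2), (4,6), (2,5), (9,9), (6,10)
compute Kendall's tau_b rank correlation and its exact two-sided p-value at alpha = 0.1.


Step 1: Enumerate the 10 unordered pairs (i,j) with i<j and classify each by sign(x_j-x_i) * sign(y_j-y_i).
  (1,2):dx=+3,dy=+4->C; (1,3):dx=+1,dy=+3->C; (1,4):dx=+8,dy=+7->C; (1,5):dx=+5,dy=+8->C
  (2,3):dx=-2,dy=-1->C; (2,4):dx=+5,dy=+3->C; (2,5):dx=+2,dy=+4->C; (3,4):dx=+7,dy=+4->C
  (3,5):dx=+4,dy=+5->C; (4,5):dx=-3,dy=+1->D
Step 2: C = 9, D = 1, total pairs = 10.
Step 3: tau = (C - D)/(n(n-1)/2) = (9 - 1)/10 = 0.800000.
Step 4: Exact two-sided p-value (enumerate n! = 120 permutations of y under H0): p = 0.083333.
Step 5: alpha = 0.1. reject H0.

tau_b = 0.8000 (C=9, D=1), p = 0.083333, reject H0.


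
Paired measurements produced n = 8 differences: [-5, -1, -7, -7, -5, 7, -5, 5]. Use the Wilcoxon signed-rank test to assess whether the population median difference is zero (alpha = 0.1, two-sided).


Step 1: Drop any zero differences (none here) and take |d_i|.
|d| = [5, 1, 7, 7, 5, 7, 5, 5]
Step 2: Midrank |d_i| (ties get averaged ranks).
ranks: |5|->3.5, |1|->1, |7|->7, |7|->7, |5|->3.5, |7|->7, |5|->3.5, |5|->3.5
Step 3: Attach original signs; sum ranks with positive sign and with negative sign.
W+ = 7 + 3.5 = 10.5
W- = 3.5 + 1 + 7 + 7 + 3.5 + 3.5 = 25.5
(Check: W+ + W- = 36 should equal n(n+1)/2 = 36.)
Step 4: Test statistic W = min(W+, W-) = 10.5.
Step 5: Ties in |d|, so use the tie-corrected normal approximation.
        E[W] = n(n+1)/4 = 8*9/4 = 18.
        Tie groups: |d|=5 (t=4), |d|=7 (t=3); sum(t^3 - t) = 84.
        Var[W] = n(n+1)(2n+1)/24 - sum(t^3-t)/48 = 1224/24 - 84/48 = 49.25.
        z = (W - E[W]) / sqrt(Var[W]) = (10.5 - 18) / 7.0178 = -1.0687.
        Two-sided p = 2*Phi(z) = 0.285202.
Step 6: alpha = 0.1. fail to reject H0.

W+ = 10.5, W- = 25.5, W = min = 10.5, p = 0.285202, fail to reject H0.


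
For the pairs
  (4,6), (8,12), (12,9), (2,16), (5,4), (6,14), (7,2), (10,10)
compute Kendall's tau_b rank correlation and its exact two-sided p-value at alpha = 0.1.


Step 1: Enumerate the 28 unordered pairs (i,j) with i<j and classify each by sign(x_j-x_i) * sign(y_j-y_i).
  (1,2):dx=+4,dy=+6->C; (1,3):dx=+8,dy=+3->C; (1,4):dx=-2,dy=+10->D; (1,5):dx=+1,dy=-2->D
  (1,6):dx=+2,dy=+8->C; (1,7):dx=+3,dy=-4->D; (1,8):dx=+6,dy=+4->C; (2,3):dx=+4,dy=-3->D
  (2,4):dx=-6,dy=+4->D; (2,5):dx=-3,dy=-8->C; (2,6):dx=-2,dy=+2->D; (2,7):dx=-1,dy=-10->C
  (2,8):dx=+2,dy=-2->D; (3,4):dx=-10,dy=+7->D; (3,5):dx=-7,dy=-5->C; (3,6):dx=-6,dy=+5->D
  (3,7):dx=-5,dy=-7->C; (3,8):dx=-2,dy=+1->D; (4,5):dx=+3,dy=-12->D; (4,6):dx=+4,dy=-2->D
  (4,7):dx=+5,dy=-14->D; (4,8):dx=+8,dy=-6->D; (5,6):dx=+1,dy=+10->C; (5,7):dx=+2,dy=-2->D
  (5,8):dx=+5,dy=+6->C; (6,7):dx=+1,dy=-12->D; (6,8):dx=+4,dy=-4->D; (7,8):dx=+3,dy=+8->C
Step 2: C = 11, D = 17, total pairs = 28.
Step 3: tau = (C - D)/(n(n-1)/2) = (11 - 17)/28 = -0.214286.
Step 4: Exact two-sided p-value (enumerate n! = 40320 permutations of y under H0): p = 0.548413.
Step 5: alpha = 0.1. fail to reject H0.

tau_b = -0.2143 (C=11, D=17), p = 0.548413, fail to reject H0.


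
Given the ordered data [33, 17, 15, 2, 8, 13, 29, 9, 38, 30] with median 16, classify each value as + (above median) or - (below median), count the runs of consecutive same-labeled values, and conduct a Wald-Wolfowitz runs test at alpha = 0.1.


Step 1: Compute median = 16; label A = above, B = below.
Labels in order: AABBBBABAA  (n_A = 5, n_B = 5)
Step 2: Count runs R = 5.
Step 3: Under H0 (random ordering), E[R] = 2*n_A*n_B/(n_A+n_B) + 1 = 2*5*5/10 + 1 = 6.0000.
        Var[R] = 2*n_A*n_B*(2*n_A*n_B - n_A - n_B) / ((n_A+n_B)^2 * (n_A+n_B-1)) = 2000/900 = 2.2222.
        SD[R] = 1.4907.
Step 4: Continuity-corrected z = (R + 0.5 - E[R]) / SD[R] = (5 + 0.5 - 6.0000) / 1.4907 = -0.3354.
Step 5: Two-sided p-value via normal approximation = 2*(1 - Phi(|z|)) = 0.737316.
Step 6: alpha = 0.1. fail to reject H0.

R = 5, z = -0.3354, p = 0.737316, fail to reject H0.


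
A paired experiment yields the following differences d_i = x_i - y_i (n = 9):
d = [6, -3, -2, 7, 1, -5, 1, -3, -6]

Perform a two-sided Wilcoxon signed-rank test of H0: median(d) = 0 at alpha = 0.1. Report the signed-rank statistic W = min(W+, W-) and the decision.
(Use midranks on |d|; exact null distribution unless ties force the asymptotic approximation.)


Step 1: Drop any zero differences (none here) and take |d_i|.
|d| = [6, 3, 2, 7, 1, 5, 1, 3, 6]
Step 2: Midrank |d_i| (ties get averaged ranks).
ranks: |6|->7.5, |3|->4.5, |2|->3, |7|->9, |1|->1.5, |5|->6, |1|->1.5, |3|->4.5, |6|->7.5
Step 3: Attach original signs; sum ranks with positive sign and with negative sign.
W+ = 7.5 + 9 + 1.5 + 1.5 = 19.5
W- = 4.5 + 3 + 6 + 4.5 + 7.5 = 25.5
(Check: W+ + W- = 45 should equal n(n+1)/2 = 45.)
Step 4: Test statistic W = min(W+, W-) = 19.5.
Step 5: Ties in |d|, so use the tie-corrected normal approximation.
        E[W] = n(n+1)/4 = 9*10/4 = 22.5.
        Tie groups: |d|=1 (t=2), |d|=3 (t=2), |d|=6 (t=2); sum(t^3 - t) = 18.
        Var[W] = n(n+1)(2n+1)/24 - sum(t^3-t)/48 = 1710/24 - 18/48 = 70.875.
        z = (W - E[W]) / sqrt(Var[W]) = (19.5 - 22.5) / 8.4187 = -0.3563.
        Two-sided p = 2*Phi(z) = 0.721580.
Step 6: alpha = 0.1. fail to reject H0.

W+ = 19.5, W- = 25.5, W = min = 19.5, p = 0.721580, fail to reject H0.


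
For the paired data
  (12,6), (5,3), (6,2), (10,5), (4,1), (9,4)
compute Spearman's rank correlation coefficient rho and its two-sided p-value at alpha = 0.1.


Step 1: Rank x and y separately (midranks; no ties here).
rank(x): 12->6, 5->2, 6->3, 10->5, 4->1, 9->4
rank(y): 6->6, 3->3, 2->2, 5->5, 1->1, 4->4
Step 2: d_i = R_x(i) - R_y(i); compute d_i^2.
  (6-6)^2=0, (2-3)^2=1, (3-2)^2=1, (5-5)^2=0, (1-1)^2=0, (4-4)^2=0
sum(d^2) = 2.
Step 3: rho = 1 - 6*2 / (6*(6^2 - 1)) = 1 - 12/210 = 0.942857.
Step 4: Under H0, t = rho * sqrt((n-2)/(1-rho^2)) = 5.6595 ~ t(4).
Step 5: Two-sided p-value from the t-distribution with 4 df = 0.004805.
Step 6: alpha = 0.1. reject H0.

rho = 0.9429, p = 0.004805, reject H0 at alpha = 0.1.


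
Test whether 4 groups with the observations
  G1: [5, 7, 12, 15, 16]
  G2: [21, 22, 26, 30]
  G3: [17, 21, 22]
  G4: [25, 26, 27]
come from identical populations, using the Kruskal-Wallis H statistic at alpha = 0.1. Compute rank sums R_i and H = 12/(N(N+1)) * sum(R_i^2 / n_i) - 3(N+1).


Step 1: Combine all N = 15 observations and assign midranks.
sorted (value, group, rank): (5,G1,1), (7,G1,2), (12,G1,3), (15,G1,4), (16,G1,5), (17,G3,6), (21,G2,7.5), (21,G3,7.5), (22,G2,9.5), (22,G3,9.5), (25,G4,11), (26,G2,12.5), (26,G4,12.5), (27,G4,14), (30,G2,15)
Step 2: Sum ranks within each group.
R_1 = 15 (n_1 = 5)
R_2 = 44.5 (n_2 = 4)
R_3 = 23 (n_3 = 3)
R_4 = 37.5 (n_4 = 3)
Step 3: H = 12/(N(N+1)) * sum(R_i^2/n_i) - 3(N+1)
     = 12/(15*16) * (15^2/5 + 44.5^2/4 + 23^2/3 + 37.5^2/3) - 3*16
     = 0.050000 * 1185.15 - 48
     = 11.257292.
Step 4: Ties present; correction factor C = 1 - 18/(15^3 - 15) = 0.994643. Corrected H = 11.257292 / 0.994643 = 11.317923.
Step 5: Under H0, H ~ chi^2(3); p-value = 0.010125.
Step 6: alpha = 0.1. reject H0.

H = 11.3179, df = 3, p = 0.010125, reject H0.


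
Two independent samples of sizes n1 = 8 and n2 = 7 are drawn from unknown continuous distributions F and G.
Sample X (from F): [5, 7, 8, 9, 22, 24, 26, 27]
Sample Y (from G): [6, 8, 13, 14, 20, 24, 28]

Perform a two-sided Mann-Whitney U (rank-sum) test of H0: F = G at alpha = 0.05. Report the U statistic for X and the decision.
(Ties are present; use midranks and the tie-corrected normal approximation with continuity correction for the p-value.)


Step 1: Combine and sort all 15 observations; assign midranks.
sorted (value, group): (5,X), (6,Y), (7,X), (8,X), (8,Y), (9,X), (13,Y), (14,Y), (20,Y), (22,X), (24,X), (24,Y), (26,X), (27,X), (28,Y)
ranks: 5->1, 6->2, 7->3, 8->4.5, 8->4.5, 9->6, 13->7, 14->8, 20->9, 22->10, 24->11.5, 24->11.5, 26->13, 27->14, 28->15
Step 2: Rank sum for X: R1 = 1 + 3 + 4.5 + 6 + 10 + 11.5 + 13 + 14 = 63.
Step 3: U_X = R1 - n1(n1+1)/2 = 63 - 8*9/2 = 63 - 36 = 27.
       U_Y = n1*n2 - U_X = 56 - 27 = 29.
Step 4: Ties are present, so use the tie-corrected normal approximation (with continuity correction) for the p-value.
Step 5: p-value = 0.953775; compare to alpha = 0.05. fail to reject H0.

U_X = 27, p = 0.953775, fail to reject H0 at alpha = 0.05.


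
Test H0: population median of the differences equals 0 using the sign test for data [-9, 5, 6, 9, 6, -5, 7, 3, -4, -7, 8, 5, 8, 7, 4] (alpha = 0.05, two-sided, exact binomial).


Step 1: Discard zero differences. Original n = 15; n_eff = number of nonzero differences = 15.
Nonzero differences (with sign): -9, +5, +6, +9, +6, -5, +7, +3, -4, -7, +8, +5, +8, +7, +4
Step 2: Count signs: positive = 11, negative = 4.
Step 3: Under H0: P(positive) = 0.5, so the number of positives S ~ Bin(15, 0.5).
Step 4: Two-sided exact p-value = sum of Bin(15,0.5) probabilities at or below the observed probability = 0.118469.
Step 5: alpha = 0.05. fail to reject H0.

n_eff = 15, pos = 11, neg = 4, p = 0.118469, fail to reject H0.


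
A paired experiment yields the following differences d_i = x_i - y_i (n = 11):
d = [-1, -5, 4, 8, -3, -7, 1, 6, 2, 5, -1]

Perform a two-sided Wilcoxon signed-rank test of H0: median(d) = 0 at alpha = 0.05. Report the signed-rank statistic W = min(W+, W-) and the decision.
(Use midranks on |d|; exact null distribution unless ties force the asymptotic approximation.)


Step 1: Drop any zero differences (none here) and take |d_i|.
|d| = [1, 5, 4, 8, 3, 7, 1, 6, 2, 5, 1]
Step 2: Midrank |d_i| (ties get averaged ranks).
ranks: |1|->2, |5|->7.5, |4|->6, |8|->11, |3|->5, |7|->10, |1|->2, |6|->9, |2|->4, |5|->7.5, |1|->2
Step 3: Attach original signs; sum ranks with positive sign and with negative sign.
W+ = 6 + 11 + 2 + 9 + 4 + 7.5 = 39.5
W- = 2 + 7.5 + 5 + 10 + 2 = 26.5
(Check: W+ + W- = 66 should equal n(n+1)/2 = 66.)
Step 4: Test statistic W = min(W+, W-) = 26.5.
Step 5: Ties in |d|, so use the tie-corrected normal approximation.
        E[W] = n(n+1)/4 = 11*12/4 = 33.
        Tie groups: |d|=1 (t=3), |d|=5 (t=2); sum(t^3 - t) = 30.
        Var[W] = n(n+1)(2n+1)/24 - sum(t^3-t)/48 = 3036/24 - 30/48 = 125.875.
        z = (W - E[W]) / sqrt(Var[W]) = (26.5 - 33) / 11.2194 = -0.5794.
        Two-sided p = 2*Phi(z) = 0.562351.
Step 6: alpha = 0.05. fail to reject H0.

W+ = 39.5, W- = 26.5, W = min = 26.5, p = 0.562351, fail to reject H0.


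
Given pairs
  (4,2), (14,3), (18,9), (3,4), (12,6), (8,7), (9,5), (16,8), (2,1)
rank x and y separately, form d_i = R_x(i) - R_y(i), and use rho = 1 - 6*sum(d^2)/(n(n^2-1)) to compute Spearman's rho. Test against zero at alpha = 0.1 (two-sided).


Step 1: Rank x and y separately (midranks; no ties here).
rank(x): 4->3, 14->7, 18->9, 3->2, 12->6, 8->4, 9->5, 16->8, 2->1
rank(y): 2->2, 3->3, 9->9, 4->4, 6->6, 7->7, 5->5, 8->8, 1->1
Step 2: d_i = R_x(i) - R_y(i); compute d_i^2.
  (3-2)^2=1, (7-3)^2=16, (9-9)^2=0, (2-4)^2=4, (6-6)^2=0, (4-7)^2=9, (5-5)^2=0, (8-8)^2=0, (1-1)^2=0
sum(d^2) = 30.
Step 3: rho = 1 - 6*30 / (9*(9^2 - 1)) = 1 - 180/720 = 0.750000.
Step 4: Under H0, t = rho * sqrt((n-2)/(1-rho^2)) = 3.0000 ~ t(7).
Step 5: Two-sided p-value from the t-distribution with 7 df = 0.019942.
Step 6: alpha = 0.1. reject H0.

rho = 0.7500, p = 0.019942, reject H0 at alpha = 0.1.


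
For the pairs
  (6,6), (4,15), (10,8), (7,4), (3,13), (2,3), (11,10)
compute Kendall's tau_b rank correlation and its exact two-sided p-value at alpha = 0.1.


Step 1: Enumerate the 21 unordered pairs (i,j) with i<j and classify each by sign(x_j-x_i) * sign(y_j-y_i).
  (1,2):dx=-2,dy=+9->D; (1,3):dx=+4,dy=+2->C; (1,4):dx=+1,dy=-2->D; (1,5):dx=-3,dy=+7->D
  (1,6):dx=-4,dy=-3->C; (1,7):dx=+5,dy=+4->C; (2,3):dx=+6,dy=-7->D; (2,4):dx=+3,dy=-11->D
  (2,5):dx=-1,dy=-2->C; (2,6):dx=-2,dy=-12->C; (2,7):dx=+7,dy=-5->D; (3,4):dx=-3,dy=-4->C
  (3,5):dx=-7,dy=+5->D; (3,6):dx=-8,dy=-5->C; (3,7):dx=+1,dy=+2->C; (4,5):dx=-4,dy=+9->D
  (4,6):dx=-5,dy=-1->C; (4,7):dx=+4,dy=+6->C; (5,6):dx=-1,dy=-10->C; (5,7):dx=+8,dy=-3->D
  (6,7):dx=+9,dy=+7->C
Step 2: C = 12, D = 9, total pairs = 21.
Step 3: tau = (C - D)/(n(n-1)/2) = (12 - 9)/21 = 0.142857.
Step 4: Exact two-sided p-value (enumerate n! = 5040 permutations of y under H0): p = 0.772619.
Step 5: alpha = 0.1. fail to reject H0.

tau_b = 0.1429 (C=12, D=9), p = 0.772619, fail to reject H0.


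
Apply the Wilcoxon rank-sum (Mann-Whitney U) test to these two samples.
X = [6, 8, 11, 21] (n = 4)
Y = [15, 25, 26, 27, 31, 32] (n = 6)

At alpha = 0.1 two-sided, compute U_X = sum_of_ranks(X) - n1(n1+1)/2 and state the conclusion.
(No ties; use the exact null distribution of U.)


Step 1: Combine and sort all 10 observations; assign midranks.
sorted (value, group): (6,X), (8,X), (11,X), (15,Y), (21,X), (25,Y), (26,Y), (27,Y), (31,Y), (32,Y)
ranks: 6->1, 8->2, 11->3, 15->4, 21->5, 25->6, 26->7, 27->8, 31->9, 32->10
Step 2: Rank sum for X: R1 = 1 + 2 + 3 + 5 = 11.
Step 3: U_X = R1 - n1(n1+1)/2 = 11 - 4*5/2 = 11 - 10 = 1.
       U_Y = n1*n2 - U_X = 24 - 1 = 23.
Step 4: No ties, so the exact null distribution of U (based on enumerating the C(10,4) = 210 equally likely rank assignments) gives the two-sided p-value.
Step 5: p-value = 0.019048; compare to alpha = 0.1. reject H0.

U_X = 1, p = 0.019048, reject H0 at alpha = 0.1.


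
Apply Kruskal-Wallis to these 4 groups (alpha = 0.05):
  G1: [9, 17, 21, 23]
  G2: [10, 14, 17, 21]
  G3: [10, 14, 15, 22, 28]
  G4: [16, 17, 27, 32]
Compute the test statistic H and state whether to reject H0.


Step 1: Combine all N = 17 observations and assign midranks.
sorted (value, group, rank): (9,G1,1), (10,G2,2.5), (10,G3,2.5), (14,G2,4.5), (14,G3,4.5), (15,G3,6), (16,G4,7), (17,G1,9), (17,G2,9), (17,G4,9), (21,G1,11.5), (21,G2,11.5), (22,G3,13), (23,G1,14), (27,G4,15), (28,G3,16), (32,G4,17)
Step 2: Sum ranks within each group.
R_1 = 35.5 (n_1 = 4)
R_2 = 27.5 (n_2 = 4)
R_3 = 42 (n_3 = 5)
R_4 = 48 (n_4 = 4)
Step 3: H = 12/(N(N+1)) * sum(R_i^2/n_i) - 3(N+1)
     = 12/(17*18) * (35.5^2/4 + 27.5^2/4 + 42^2/5 + 48^2/4) - 3*18
     = 0.039216 * 1432.92 - 54
     = 2.193137.
Step 4: Ties present; correction factor C = 1 - 42/(17^3 - 17) = 0.991422. Corrected H = 2.193137 / 0.991422 = 2.212114.
Step 5: Under H0, H ~ chi^2(3); p-value = 0.529566.
Step 6: alpha = 0.05. fail to reject H0.

H = 2.2121, df = 3, p = 0.529566, fail to reject H0.


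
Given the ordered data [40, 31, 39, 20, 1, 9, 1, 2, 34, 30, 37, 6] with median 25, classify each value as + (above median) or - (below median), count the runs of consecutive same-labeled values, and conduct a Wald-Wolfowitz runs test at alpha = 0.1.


Step 1: Compute median = 25; label A = above, B = below.
Labels in order: AAABBBBBAAAB  (n_A = 6, n_B = 6)
Step 2: Count runs R = 4.
Step 3: Under H0 (random ordering), E[R] = 2*n_A*n_B/(n_A+n_B) + 1 = 2*6*6/12 + 1 = 7.0000.
        Var[R] = 2*n_A*n_B*(2*n_A*n_B - n_A - n_B) / ((n_A+n_B)^2 * (n_A+n_B-1)) = 4320/1584 = 2.7273.
        SD[R] = 1.6514.
Step 4: Continuity-corrected z = (R + 0.5 - E[R]) / SD[R] = (4 + 0.5 - 7.0000) / 1.6514 = -1.5138.
Step 5: Two-sided p-value via normal approximation = 2*(1 - Phi(|z|)) = 0.130070.
Step 6: alpha = 0.1. fail to reject H0.

R = 4, z = -1.5138, p = 0.130070, fail to reject H0.


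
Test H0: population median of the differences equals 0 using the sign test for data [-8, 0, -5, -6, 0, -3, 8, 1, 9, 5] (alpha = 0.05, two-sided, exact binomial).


Step 1: Discard zero differences. Original n = 10; n_eff = number of nonzero differences = 8.
Nonzero differences (with sign): -8, -5, -6, -3, +8, +1, +9, +5
Step 2: Count signs: positive = 4, negative = 4.
Step 3: Under H0: P(positive) = 0.5, so the number of positives S ~ Bin(8, 0.5).
Step 4: Two-sided exact p-value = sum of Bin(8,0.5) probabilities at or below the observed probability = 1.000000.
Step 5: alpha = 0.05. fail to reject H0.

n_eff = 8, pos = 4, neg = 4, p = 1.000000, fail to reject H0.


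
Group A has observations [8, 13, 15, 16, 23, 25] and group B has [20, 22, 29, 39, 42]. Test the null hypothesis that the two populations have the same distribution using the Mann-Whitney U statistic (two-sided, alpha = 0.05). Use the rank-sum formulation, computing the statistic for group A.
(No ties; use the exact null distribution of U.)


Step 1: Combine and sort all 11 observations; assign midranks.
sorted (value, group): (8,X), (13,X), (15,X), (16,X), (20,Y), (22,Y), (23,X), (25,X), (29,Y), (39,Y), (42,Y)
ranks: 8->1, 13->2, 15->3, 16->4, 20->5, 22->6, 23->7, 25->8, 29->9, 39->10, 42->11
Step 2: Rank sum for X: R1 = 1 + 2 + 3 + 4 + 7 + 8 = 25.
Step 3: U_X = R1 - n1(n1+1)/2 = 25 - 6*7/2 = 25 - 21 = 4.
       U_Y = n1*n2 - U_X = 30 - 4 = 26.
Step 4: No ties, so the exact null distribution of U (based on enumerating the C(11,6) = 462 equally likely rank assignments) gives the two-sided p-value.
Step 5: p-value = 0.051948; compare to alpha = 0.05. fail to reject H0.

U_X = 4, p = 0.051948, fail to reject H0 at alpha = 0.05.


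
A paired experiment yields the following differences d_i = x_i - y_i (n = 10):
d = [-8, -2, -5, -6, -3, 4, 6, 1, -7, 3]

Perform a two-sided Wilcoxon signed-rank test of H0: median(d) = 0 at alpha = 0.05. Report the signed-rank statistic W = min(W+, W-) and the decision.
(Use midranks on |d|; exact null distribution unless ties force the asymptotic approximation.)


Step 1: Drop any zero differences (none here) and take |d_i|.
|d| = [8, 2, 5, 6, 3, 4, 6, 1, 7, 3]
Step 2: Midrank |d_i| (ties get averaged ranks).
ranks: |8|->10, |2|->2, |5|->6, |6|->7.5, |3|->3.5, |4|->5, |6|->7.5, |1|->1, |7|->9, |3|->3.5
Step 3: Attach original signs; sum ranks with positive sign and with negative sign.
W+ = 5 + 7.5 + 1 + 3.5 = 17
W- = 10 + 2 + 6 + 7.5 + 3.5 + 9 = 38
(Check: W+ + W- = 55 should equal n(n+1)/2 = 55.)
Step 4: Test statistic W = min(W+, W-) = 17.
Step 5: Ties in |d|, so use the tie-corrected normal approximation.
        E[W] = n(n+1)/4 = 10*11/4 = 27.5.
        Tie groups: |d|=3 (t=2), |d|=6 (t=2); sum(t^3 - t) = 12.
        Var[W] = n(n+1)(2n+1)/24 - sum(t^3-t)/48 = 2310/24 - 12/48 = 96.
        z = (W - E[W]) / sqrt(Var[W]) = (17 - 27.5) / 9.7980 = -1.0717.
        Two-sided p = 2*Phi(z) = 0.283876.
Step 6: alpha = 0.05. fail to reject H0.

W+ = 17, W- = 38, W = min = 17, p = 0.283876, fail to reject H0.


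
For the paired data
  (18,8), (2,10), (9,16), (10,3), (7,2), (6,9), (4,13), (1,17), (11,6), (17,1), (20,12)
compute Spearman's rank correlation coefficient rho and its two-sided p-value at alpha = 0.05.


Step 1: Rank x and y separately (midranks; no ties here).
rank(x): 18->10, 2->2, 9->6, 10->7, 7->5, 6->4, 4->3, 1->1, 11->8, 17->9, 20->11
rank(y): 8->5, 10->7, 16->10, 3->3, 2->2, 9->6, 13->9, 17->11, 6->4, 1->1, 12->8
Step 2: d_i = R_x(i) - R_y(i); compute d_i^2.
  (10-5)^2=25, (2-7)^2=25, (6-10)^2=16, (7-3)^2=16, (5-2)^2=9, (4-6)^2=4, (3-9)^2=36, (1-11)^2=100, (8-4)^2=16, (9-1)^2=64, (11-8)^2=9
sum(d^2) = 320.
Step 3: rho = 1 - 6*320 / (11*(11^2 - 1)) = 1 - 1920/1320 = -0.454545.
Step 4: Under H0, t = rho * sqrt((n-2)/(1-rho^2)) = -1.5309 ~ t(9).
Step 5: Two-sided p-value from the t-distribution with 9 df = 0.160145.
Step 6: alpha = 0.05. fail to reject H0.

rho = -0.4545, p = 0.160145, fail to reject H0 at alpha = 0.05.


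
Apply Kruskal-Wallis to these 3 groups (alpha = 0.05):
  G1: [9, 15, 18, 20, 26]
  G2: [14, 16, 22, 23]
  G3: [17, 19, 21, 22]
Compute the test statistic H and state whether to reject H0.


Step 1: Combine all N = 13 observations and assign midranks.
sorted (value, group, rank): (9,G1,1), (14,G2,2), (15,G1,3), (16,G2,4), (17,G3,5), (18,G1,6), (19,G3,7), (20,G1,8), (21,G3,9), (22,G2,10.5), (22,G3,10.5), (23,G2,12), (26,G1,13)
Step 2: Sum ranks within each group.
R_1 = 31 (n_1 = 5)
R_2 = 28.5 (n_2 = 4)
R_3 = 31.5 (n_3 = 4)
Step 3: H = 12/(N(N+1)) * sum(R_i^2/n_i) - 3(N+1)
     = 12/(13*14) * (31^2/5 + 28.5^2/4 + 31.5^2/4) - 3*14
     = 0.065934 * 643.325 - 42
     = 0.417033.
Step 4: Ties present; correction factor C = 1 - 6/(13^3 - 13) = 0.997253. Corrected H = 0.417033 / 0.997253 = 0.418182.
Step 5: Under H0, H ~ chi^2(2); p-value = 0.811321.
Step 6: alpha = 0.05. fail to reject H0.

H = 0.4182, df = 2, p = 0.811321, fail to reject H0.


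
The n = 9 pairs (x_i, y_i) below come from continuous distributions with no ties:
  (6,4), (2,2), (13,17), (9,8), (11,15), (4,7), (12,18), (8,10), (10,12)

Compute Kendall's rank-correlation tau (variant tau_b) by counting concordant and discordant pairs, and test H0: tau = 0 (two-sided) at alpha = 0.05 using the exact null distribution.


Step 1: Enumerate the 36 unordered pairs (i,j) with i<j and classify each by sign(x_j-x_i) * sign(y_j-y_i).
  (1,2):dx=-4,dy=-2->C; (1,3):dx=+7,dy=+13->C; (1,4):dx=+3,dy=+4->C; (1,5):dx=+5,dy=+11->C
  (1,6):dx=-2,dy=+3->D; (1,7):dx=+6,dy=+14->C; (1,8):dx=+2,dy=+6->C; (1,9):dx=+4,dy=+8->C
  (2,3):dx=+11,dy=+15->C; (2,4):dx=+7,dy=+6->C; (2,5):dx=+9,dy=+13->C; (2,6):dx=+2,dy=+5->C
  (2,7):dx=+10,dy=+16->C; (2,8):dx=+6,dy=+8->C; (2,9):dx=+8,dy=+10->C; (3,4):dx=-4,dy=-9->C
  (3,5):dx=-2,dy=-2->C; (3,6):dx=-9,dy=-10->C; (3,7):dx=-1,dy=+1->D; (3,8):dx=-5,dy=-7->C
  (3,9):dx=-3,dy=-5->C; (4,5):dx=+2,dy=+7->C; (4,6):dx=-5,dy=-1->C; (4,7):dx=+3,dy=+10->C
  (4,8):dx=-1,dy=+2->D; (4,9):dx=+1,dy=+4->C; (5,6):dx=-7,dy=-8->C; (5,7):dx=+1,dy=+3->C
  (5,8):dx=-3,dy=-5->C; (5,9):dx=-1,dy=-3->C; (6,7):dx=+8,dy=+11->C; (6,8):dx=+4,dy=+3->C
  (6,9):dx=+6,dy=+5->C; (7,8):dx=-4,dy=-8->C; (7,9):dx=-2,dy=-6->C; (8,9):dx=+2,dy=+2->C
Step 2: C = 33, D = 3, total pairs = 36.
Step 3: tau = (C - D)/(n(n-1)/2) = (33 - 3)/36 = 0.833333.
Step 4: Exact two-sided p-value (enumerate n! = 362880 permutations of y under H0): p = 0.000854.
Step 5: alpha = 0.05. reject H0.

tau_b = 0.8333 (C=33, D=3), p = 0.000854, reject H0.


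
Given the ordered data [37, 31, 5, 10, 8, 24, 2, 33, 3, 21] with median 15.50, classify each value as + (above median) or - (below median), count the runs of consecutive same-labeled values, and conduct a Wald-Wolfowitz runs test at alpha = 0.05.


Step 1: Compute median = 15.50; label A = above, B = below.
Labels in order: AABBBABABA  (n_A = 5, n_B = 5)
Step 2: Count runs R = 7.
Step 3: Under H0 (random ordering), E[R] = 2*n_A*n_B/(n_A+n_B) + 1 = 2*5*5/10 + 1 = 6.0000.
        Var[R] = 2*n_A*n_B*(2*n_A*n_B - n_A - n_B) / ((n_A+n_B)^2 * (n_A+n_B-1)) = 2000/900 = 2.2222.
        SD[R] = 1.4907.
Step 4: Continuity-corrected z = (R - 0.5 - E[R]) / SD[R] = (7 - 0.5 - 6.0000) / 1.4907 = 0.3354.
Step 5: Two-sided p-value via normal approximation = 2*(1 - Phi(|z|)) = 0.737316.
Step 6: alpha = 0.05. fail to reject H0.

R = 7, z = 0.3354, p = 0.737316, fail to reject H0.


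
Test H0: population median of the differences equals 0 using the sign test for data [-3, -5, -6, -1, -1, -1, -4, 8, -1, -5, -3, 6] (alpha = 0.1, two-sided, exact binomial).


Step 1: Discard zero differences. Original n = 12; n_eff = number of nonzero differences = 12.
Nonzero differences (with sign): -3, -5, -6, -1, -1, -1, -4, +8, -1, -5, -3, +6
Step 2: Count signs: positive = 2, negative = 10.
Step 3: Under H0: P(positive) = 0.5, so the number of positives S ~ Bin(12, 0.5).
Step 4: Two-sided exact p-value = sum of Bin(12,0.5) probabilities at or below the observed probability = 0.038574.
Step 5: alpha = 0.1. reject H0.

n_eff = 12, pos = 2, neg = 10, p = 0.038574, reject H0.


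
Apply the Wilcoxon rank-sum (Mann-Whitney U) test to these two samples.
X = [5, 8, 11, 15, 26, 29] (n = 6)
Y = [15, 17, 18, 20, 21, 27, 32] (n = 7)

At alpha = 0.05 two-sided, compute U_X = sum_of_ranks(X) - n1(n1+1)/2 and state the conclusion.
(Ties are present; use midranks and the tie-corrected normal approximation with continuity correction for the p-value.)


Step 1: Combine and sort all 13 observations; assign midranks.
sorted (value, group): (5,X), (8,X), (11,X), (15,X), (15,Y), (17,Y), (18,Y), (20,Y), (21,Y), (26,X), (27,Y), (29,X), (32,Y)
ranks: 5->1, 8->2, 11->3, 15->4.5, 15->4.5, 17->6, 18->7, 20->8, 21->9, 26->10, 27->11, 29->12, 32->13
Step 2: Rank sum for X: R1 = 1 + 2 + 3 + 4.5 + 10 + 12 = 32.5.
Step 3: U_X = R1 - n1(n1+1)/2 = 32.5 - 6*7/2 = 32.5 - 21 = 11.5.
       U_Y = n1*n2 - U_X = 42 - 11.5 = 30.5.
Step 4: Ties are present, so use the tie-corrected normal approximation (with continuity correction) for the p-value.
Step 5: p-value = 0.197926; compare to alpha = 0.05. fail to reject H0.

U_X = 11.5, p = 0.197926, fail to reject H0 at alpha = 0.05.


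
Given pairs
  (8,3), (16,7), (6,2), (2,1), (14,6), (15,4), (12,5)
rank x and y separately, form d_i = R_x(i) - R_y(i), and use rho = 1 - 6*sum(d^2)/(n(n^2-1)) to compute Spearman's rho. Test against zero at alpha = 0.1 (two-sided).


Step 1: Rank x and y separately (midranks; no ties here).
rank(x): 8->3, 16->7, 6->2, 2->1, 14->5, 15->6, 12->4
rank(y): 3->3, 7->7, 2->2, 1->1, 6->6, 4->4, 5->5
Step 2: d_i = R_x(i) - R_y(i); compute d_i^2.
  (3-3)^2=0, (7-7)^2=0, (2-2)^2=0, (1-1)^2=0, (5-6)^2=1, (6-4)^2=4, (4-5)^2=1
sum(d^2) = 6.
Step 3: rho = 1 - 6*6 / (7*(7^2 - 1)) = 1 - 36/336 = 0.892857.
Step 4: Under H0, t = rho * sqrt((n-2)/(1-rho^2)) = 4.4333 ~ t(5).
Step 5: Two-sided p-value from the t-distribution with 5 df = 0.006807.
Step 6: alpha = 0.1. reject H0.

rho = 0.8929, p = 0.006807, reject H0 at alpha = 0.1.


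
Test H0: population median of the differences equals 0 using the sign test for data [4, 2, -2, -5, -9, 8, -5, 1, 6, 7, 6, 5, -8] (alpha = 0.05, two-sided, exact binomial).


Step 1: Discard zero differences. Original n = 13; n_eff = number of nonzero differences = 13.
Nonzero differences (with sign): +4, +2, -2, -5, -9, +8, -5, +1, +6, +7, +6, +5, -8
Step 2: Count signs: positive = 8, negative = 5.
Step 3: Under H0: P(positive) = 0.5, so the number of positives S ~ Bin(13, 0.5).
Step 4: Two-sided exact p-value = sum of Bin(13,0.5) probabilities at or below the observed probability = 0.581055.
Step 5: alpha = 0.05. fail to reject H0.

n_eff = 13, pos = 8, neg = 5, p = 0.581055, fail to reject H0.


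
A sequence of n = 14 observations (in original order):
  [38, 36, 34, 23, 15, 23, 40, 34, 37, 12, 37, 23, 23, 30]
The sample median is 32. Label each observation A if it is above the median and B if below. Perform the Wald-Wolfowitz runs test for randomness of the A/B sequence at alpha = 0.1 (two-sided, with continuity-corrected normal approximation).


Step 1: Compute median = 32; label A = above, B = below.
Labels in order: AAABBBAAABABBB  (n_A = 7, n_B = 7)
Step 2: Count runs R = 6.
Step 3: Under H0 (random ordering), E[R] = 2*n_A*n_B/(n_A+n_B) + 1 = 2*7*7/14 + 1 = 8.0000.
        Var[R] = 2*n_A*n_B*(2*n_A*n_B - n_A - n_B) / ((n_A+n_B)^2 * (n_A+n_B-1)) = 8232/2548 = 3.2308.
        SD[R] = 1.7974.
Step 4: Continuity-corrected z = (R + 0.5 - E[R]) / SD[R] = (6 + 0.5 - 8.0000) / 1.7974 = -0.8345.
Step 5: Two-sided p-value via normal approximation = 2*(1 - Phi(|z|)) = 0.403986.
Step 6: alpha = 0.1. fail to reject H0.

R = 6, z = -0.8345, p = 0.403986, fail to reject H0.


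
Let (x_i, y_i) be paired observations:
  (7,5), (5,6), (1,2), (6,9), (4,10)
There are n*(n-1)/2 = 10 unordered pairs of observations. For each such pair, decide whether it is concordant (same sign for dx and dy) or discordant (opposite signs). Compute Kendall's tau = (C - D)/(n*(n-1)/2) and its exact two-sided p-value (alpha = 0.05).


Step 1: Enumerate the 10 unordered pairs (i,j) with i<j and classify each by sign(x_j-x_i) * sign(y_j-y_i).
  (1,2):dx=-2,dy=+1->D; (1,3):dx=-6,dy=-3->C; (1,4):dx=-1,dy=+4->D; (1,5):dx=-3,dy=+5->D
  (2,3):dx=-4,dy=-4->C; (2,4):dx=+1,dy=+3->C; (2,5):dx=-1,dy=+4->D; (3,4):dx=+5,dy=+7->C
  (3,5):dx=+3,dy=+8->C; (4,5):dx=-2,dy=+1->D
Step 2: C = 5, D = 5, total pairs = 10.
Step 3: tau = (C - D)/(n(n-1)/2) = (5 - 5)/10 = 0.000000.
Step 4: Exact two-sided p-value (enumerate n! = 120 permutations of y under H0): p = 1.000000.
Step 5: alpha = 0.05. fail to reject H0.

tau_b = 0.0000 (C=5, D=5), p = 1.000000, fail to reject H0.


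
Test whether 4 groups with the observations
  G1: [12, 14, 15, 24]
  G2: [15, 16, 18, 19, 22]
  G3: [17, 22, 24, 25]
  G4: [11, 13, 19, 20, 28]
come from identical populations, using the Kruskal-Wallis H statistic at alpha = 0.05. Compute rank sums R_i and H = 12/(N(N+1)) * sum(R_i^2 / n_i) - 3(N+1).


Step 1: Combine all N = 18 observations and assign midranks.
sorted (value, group, rank): (11,G4,1), (12,G1,2), (13,G4,3), (14,G1,4), (15,G1,5.5), (15,G2,5.5), (16,G2,7), (17,G3,8), (18,G2,9), (19,G2,10.5), (19,G4,10.5), (20,G4,12), (22,G2,13.5), (22,G3,13.5), (24,G1,15.5), (24,G3,15.5), (25,G3,17), (28,G4,18)
Step 2: Sum ranks within each group.
R_1 = 27 (n_1 = 4)
R_2 = 45.5 (n_2 = 5)
R_3 = 54 (n_3 = 4)
R_4 = 44.5 (n_4 = 5)
Step 3: H = 12/(N(N+1)) * sum(R_i^2/n_i) - 3(N+1)
     = 12/(18*19) * (27^2/4 + 45.5^2/5 + 54^2/4 + 44.5^2/5) - 3*19
     = 0.035088 * 1721.35 - 57
     = 3.398246.
Step 4: Ties present; correction factor C = 1 - 24/(18^3 - 18) = 0.995872. Corrected H = 3.398246 / 0.995872 = 3.412332.
Step 5: Under H0, H ~ chi^2(3); p-value = 0.332312.
Step 6: alpha = 0.05. fail to reject H0.

H = 3.4123, df = 3, p = 0.332312, fail to reject H0.
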